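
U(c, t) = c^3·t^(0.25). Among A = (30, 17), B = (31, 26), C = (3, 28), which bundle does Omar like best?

Bundle B

Evaluate utility at each bundle:
U(A) = 54824.666.
U(B) = 67271.083.
U(C) = 62.109.
Highest utility is B, so B ≻ A ≻ C.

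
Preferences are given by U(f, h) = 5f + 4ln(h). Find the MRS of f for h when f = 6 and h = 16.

MRS = 20

MU_f = 5, MU_h = 4/h.
MRS = 5 ÷ (4/h).
At (6, 16): MRS = 20.
That is, one extra unit of f is worth 20 units of h at the margin.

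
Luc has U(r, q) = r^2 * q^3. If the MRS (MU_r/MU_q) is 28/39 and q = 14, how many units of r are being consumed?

r = 13

MU_r = 2·r·q^3 and MU_q = 3·r^2·q^2.
MRS = MU_r/MU_q = (2/3)·q/r.
Substitute q = 14: MRS = (28/3)/r. Setting (28/3)/r = 28/39 gives r = (28/3)/(28/39) = 13.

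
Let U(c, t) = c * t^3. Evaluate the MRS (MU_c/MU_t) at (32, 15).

MU_c = t^3 and MU_t = 3·c·t^2.
MRS = MU_c/MU_t = (1/3)·t/c.
At (32, 15): MRS = 5/32.
That is, one extra unit of c is worth 5/32 units of t at the margin.

MRS = 5/32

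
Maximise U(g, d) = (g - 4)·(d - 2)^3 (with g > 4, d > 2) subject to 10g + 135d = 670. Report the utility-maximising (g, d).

MU_g = (d−2)^3, MU_d = 3·(g−4)·(d−2)^2.
MRS = (1/3)·(d−2)/(g−4).
Tangency: set MRS = p_g/p_d = 10/135 = 2/27.
So (1/3)·(d − 2)/(g − 4) = 2/27, i.e. (d − 2) = (2/9)·(g − 4).
Rewrite the budget in excess-of-subsistence terms: 10·(g − 4) + 135·(d − 2) = 670 − 10·4 − 135·2 = 360.
Substituting, 40·(g − 4) = 360, so g − 4 = 9 and g* = 13.
Then d − 2 = (2/9)·9 = 2, so d* = 4.

g* = 13, d* = 4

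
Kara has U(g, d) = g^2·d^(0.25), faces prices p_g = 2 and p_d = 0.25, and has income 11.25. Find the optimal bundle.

MU_g = 2·g·d^(0.25) and MU_d = 0.25·g^2·d^(-0.75).
MRS = MU_g/MU_d = (8)·d/g.
Tangency: set MRS = p_g/p_d = 2/0.25 = 8.
So (8)·d/g = 8, i.e. d = g.
Substitute into the budget 2·g + 0.25·d = 11.25: 2.25·g = 11.25, so g* = 5.
Then d* = 5.

g* = 5, d* = 5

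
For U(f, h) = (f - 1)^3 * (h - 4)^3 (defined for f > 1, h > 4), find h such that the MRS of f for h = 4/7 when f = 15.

MU_f = 3·(f−1)^2·(h−4)^3, MU_h = 3·(f−1)^3·(h−4)^2.
MRS = (h−4)/(f−1).
Substitute f = 15: MRS = (h − 4)/14. Setting this equal to 4/7 gives h − 4 = (4/7)·14 = 8, so h = 12.

h = 12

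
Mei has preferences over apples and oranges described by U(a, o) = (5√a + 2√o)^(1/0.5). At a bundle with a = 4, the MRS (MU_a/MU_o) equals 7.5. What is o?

For CES with ρ = 0.5, MRS = (5/2)·√(o/a).
Setting (5/2)·√(o/4) = 7.5 gives √(o/4) = 3, so o/4 = 9 and o = 36.

o = 36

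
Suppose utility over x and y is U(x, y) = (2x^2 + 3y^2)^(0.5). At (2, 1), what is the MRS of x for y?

For CES with ρ = 2, MRS = (2/3)·(y/x)^(-1).
At (2, 1): MRS = 4/3.
The indifference curve has slope −4/3 at this bundle.

MRS = 4/3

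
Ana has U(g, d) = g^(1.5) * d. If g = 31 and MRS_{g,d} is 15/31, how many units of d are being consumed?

d = 10

MU_g = 1.5·√g·d and MU_d = g^(1.5).
MRS = MU_g/MU_d = (1.5)·d/g.
Substitute g = 31: MRS = d/(62/3). Setting d/(62/3) = 15/31 gives d = (15/31)·(62/3) = 10.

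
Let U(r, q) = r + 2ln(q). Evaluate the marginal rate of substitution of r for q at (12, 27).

MU_r = 1, MU_q = 2/q.
MRS = 1 ÷ (2/q).
At (12, 27): MRS = 13.5.
The indifference curve has slope −13.5 at this bundle.

MRS = 13.5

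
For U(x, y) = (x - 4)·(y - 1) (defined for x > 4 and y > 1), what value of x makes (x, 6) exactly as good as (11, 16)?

U(11, 16) = 105.
Set U(x, 6) = 105 and solve.
With y = 6: (6 − 1) = 5, so (x − 4) = 105/5 = 21.
So x = 4 + 21 = 25.
Check: U(25, 6) = 105.

x = 25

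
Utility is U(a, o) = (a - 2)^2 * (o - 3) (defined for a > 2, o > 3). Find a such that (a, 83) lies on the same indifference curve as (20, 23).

U(20, 23) = 6480.
Set U(a, 83) = 6480 and solve.
With o = 83: (83 − 3) = 80, so (a − 2)^2 = 6480/80 = 81.
Taking the square root (with a > 2): a − 2 = 9, so a = 11.
Check: U(11, 83) = 6480.

a = 11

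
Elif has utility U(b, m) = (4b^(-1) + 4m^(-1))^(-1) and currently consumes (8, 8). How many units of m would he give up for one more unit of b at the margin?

MRS = 1

For CES with ρ = -1, MRS = (m/b)^2.
At (8, 8): MRS = 1.
That is, one extra unit of b is worth 1 units of m at the margin.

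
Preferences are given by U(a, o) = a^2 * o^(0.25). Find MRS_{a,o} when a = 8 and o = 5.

MU_a = 2·a·o^(0.25) and MU_o = 0.25·a^2·o^(-0.75).
MRS = MU_a/MU_o = (8)·o/a.
At (8, 5): MRS = 5.
So at (8, 5) the consumer would give up 5 units of o for one more unit of a.

MRS = 5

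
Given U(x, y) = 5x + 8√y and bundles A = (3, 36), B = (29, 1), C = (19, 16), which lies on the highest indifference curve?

Evaluate utility at each bundle:
U(A) = 63.000.
U(B) = 153.000.
U(C) = 127.000.
Highest utility is B, so B ≻ C ≻ A.

Bundle B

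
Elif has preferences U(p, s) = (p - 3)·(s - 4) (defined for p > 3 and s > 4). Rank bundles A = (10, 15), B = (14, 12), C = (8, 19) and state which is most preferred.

Bundle B

Evaluate utility at each bundle:
U(A) = 77.
U(B) = 88.
U(C) = 75.
Highest utility is B, so B ≻ A ≻ C.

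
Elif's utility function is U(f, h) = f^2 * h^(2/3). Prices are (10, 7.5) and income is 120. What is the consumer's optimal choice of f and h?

MU_f = 2·f·h^(2/3) and MU_h = 2/3·f^2·h^(-1/3).
MRS = MU_f/MU_h = (3)·h/f.
Tangency: set MRS = p_f/p_h = 10/7.5 = 4/3.
So (3)·h/f = 4/3, i.e. h = (4/9)·f.
Substitute into the budget 10·f + 7.5·h = 120: (40/3)·f = 120, so f* = 9.
Then h* = (4/9)·9 = 4.

f* = 9, h* = 4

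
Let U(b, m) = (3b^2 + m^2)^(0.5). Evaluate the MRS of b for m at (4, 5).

MRS = 2.4

For CES with ρ = 2, MRS = (3/1)·(m/b)^(-1).
At (4, 5): MRS = 2.4.
So at (4, 5) the consumer would give up 2.4 units of m for one more unit of b.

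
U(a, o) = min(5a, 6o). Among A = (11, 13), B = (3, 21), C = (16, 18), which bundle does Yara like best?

Bundle C

Evaluate utility at each bundle:
U(A) = 55.
U(B) = 15.
U(C) = 80.
Highest utility is C, so C ≻ A ≻ B.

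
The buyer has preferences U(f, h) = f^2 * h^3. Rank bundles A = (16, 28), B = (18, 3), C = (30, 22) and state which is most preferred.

Evaluate utility at each bundle:
U(A) = 5619712.
U(B) = 8748.
U(C) = 9583200.
Highest utility is C, so C ≻ A ≻ B.

Bundle C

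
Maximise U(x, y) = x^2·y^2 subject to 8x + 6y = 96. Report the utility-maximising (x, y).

MU_x = 2·x·y^2 and MU_y = 2·x^2·y.
MRS = MU_x/MU_y = y/x.
Tangency: set MRS = p_x/p_y = 8/6 = 4/3.
So y/x = 4/3, i.e. y = (4/3)·x.
Substitute into the budget 8·x + 6·y = 96: 16·x = 96, so x* = 6.
Then y* = (4/3)·6 = 8.

x* = 6, y* = 8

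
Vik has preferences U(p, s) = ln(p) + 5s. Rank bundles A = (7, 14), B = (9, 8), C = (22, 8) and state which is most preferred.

Bundle A

Evaluate utility at each bundle:
U(A) = 71.946.
U(B) = 42.197.
U(C) = 43.091.
Highest utility is A, so A ≻ C ≻ B.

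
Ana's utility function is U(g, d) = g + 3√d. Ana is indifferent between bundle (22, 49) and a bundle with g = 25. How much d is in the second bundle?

U(22, 49) = 43.
Set U(25, d) = 43 and solve.
With g = 25: 3√d = 43 − 25 = 18, so √d = 6 and d = 36.
Check: U(25, 36) = 43.

d = 36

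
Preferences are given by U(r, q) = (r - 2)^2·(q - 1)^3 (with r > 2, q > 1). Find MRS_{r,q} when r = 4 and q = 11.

MRS = 10/3

MU_r = 2·(r−2)·(q−1)^3, MU_q = 3·(r−2)^2·(q−1)^2.
MRS = (2/3)·(q−1)/(r−2).
At (4, 11): MRS = 10/3.
That is, one extra unit of r is worth 10/3 units of q at the margin.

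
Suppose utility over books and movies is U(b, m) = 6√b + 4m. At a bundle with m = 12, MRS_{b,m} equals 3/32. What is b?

MU_b = 6/(2√b), MU_m = 4.
MRS = 6/(2√b) ÷ 4.
MRS depends only on b: 0.75/√b = 3/32 ⇒ √b = 0.75/(3/32) = 8 ⇒ b = 64.

b = 64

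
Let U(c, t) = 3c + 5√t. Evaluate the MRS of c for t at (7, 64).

MU_c = 3, MU_t = 5/(2√t).
MRS = 3 ÷ (5/(2√t)).
At (7, 64): MRS = 9.6.
That is, one extra unit of c is worth 9.6 units of t at the margin.

MRS = 9.6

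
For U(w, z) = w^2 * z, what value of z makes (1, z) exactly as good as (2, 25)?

U(2, 25) = 100.
Set U(1, z) = 100 and solve.
With w = 1: 1^2 = 1, so z = 100/1 = 100.
Check: U(1, 100) = 100.

z = 100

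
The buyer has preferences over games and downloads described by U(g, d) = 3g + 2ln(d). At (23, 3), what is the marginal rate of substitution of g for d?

MU_g = 3, MU_d = 2/d.
MRS = 3 ÷ (2/d).
At (23, 3): MRS = 4.5.
That is, one extra unit of g is worth 4.5 units of d at the margin.

MRS = 4.5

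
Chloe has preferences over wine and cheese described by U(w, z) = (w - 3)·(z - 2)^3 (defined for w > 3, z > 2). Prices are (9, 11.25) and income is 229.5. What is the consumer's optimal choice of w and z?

MU_w = (z−2)^3, MU_z = 3·(w−3)·(z−2)^2.
MRS = (1/3)·(z−2)/(w−3).
Tangency: set MRS = p_w/p_z = 9/11.25 = 0.8.
So (1/3)·(z − 2)/(w − 3) = 0.8, i.e. (z − 2) = 2.4·(w − 3).
Rewrite the budget in excess-of-subsistence terms: 9·(w − 3) + 11.25·(z − 2) = 229.5 − 9·3 − 11.25·2 = 180.
Substituting, 36·(w − 3) = 180, so w − 3 = 5 and w* = 8.
Then z − 2 = 2.4·5 = 12, so z* = 14.

w* = 8, z* = 14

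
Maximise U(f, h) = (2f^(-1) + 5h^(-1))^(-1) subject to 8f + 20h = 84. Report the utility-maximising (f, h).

For CES with ρ = -1, MRS = (2/5)·(h/f)^2.
Tangency: set MRS = p_f/p_h = 8/20 = 0.4.
So (h/f)^2 = 1; taking the square root, h/f = 1, i.e. h = f.
Substitute into the budget 8·f + 20·h = 84: 28·f = 84, so f* = 3 and h* = 3.

f* = 3, h* = 3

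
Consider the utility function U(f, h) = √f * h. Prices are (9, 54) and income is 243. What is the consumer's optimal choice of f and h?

f* = 9, h* = 3

MU_f = 0.5·f^(-0.5)·h and MU_h = √f.
MRS = MU_f/MU_h = (0.5)·h/f.
Tangency: set MRS = p_f/p_h = 9/54 = 1/6.
So (0.5)·h/f = 1/6, i.e. h = (1/3)·f.
Substitute into the budget 9·f + 54·h = 243: 27·f = 243, so f* = 9.
Then h* = (1/3)·9 = 3.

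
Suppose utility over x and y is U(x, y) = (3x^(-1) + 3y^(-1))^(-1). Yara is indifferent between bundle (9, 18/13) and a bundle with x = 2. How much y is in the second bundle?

U depends on (x, y) only through S = 3x^(-1) + 3y^(-1), so equal utility means equal S. At (9, 18/13): S = 2.5.
With x = 2: 3·2^(-1) = 1.5, so 3y^(-1) = 2.5 − 1.5 = 1, i.e. y^(-1) = 1/3.
Hence y = 1/(1/3) = 3.
Check: U(2, 3) = 0.4.

y = 3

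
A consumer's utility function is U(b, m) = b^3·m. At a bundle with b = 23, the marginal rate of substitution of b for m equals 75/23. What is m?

m = 25

MU_b = 3·b^2·m and MU_m = b^3.
MRS = MU_b/MU_m = (3/1)·m/b.
Substitute b = 23: MRS = m/(23/3). Setting m/(23/3) = 75/23 gives m = (75/23)·(23/3) = 25.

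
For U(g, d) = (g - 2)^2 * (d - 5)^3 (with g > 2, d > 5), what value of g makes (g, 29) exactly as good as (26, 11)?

U(26, 11) = 124416.
Set U(g, 29) = 124416 and solve.
With d = 29: (29 − 5)^3 = 13824, so (g − 2)^2 = 124416/13824 = 9.
Taking the square root (with g > 2): g − 2 = 3, so g = 5.
Check: U(5, 29) = 124416.

g = 5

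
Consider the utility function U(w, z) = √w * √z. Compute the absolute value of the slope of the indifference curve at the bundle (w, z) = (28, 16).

MU_w = 0.5·w^(-0.5)·√z and MU_z = 0.5·√w·z^(-0.5).
MRS = MU_w/MU_z = z/w.
At (28, 16): MRS = 4/7.
That is, one extra unit of w is worth 4/7 units of z at the margin.

MRS = 4/7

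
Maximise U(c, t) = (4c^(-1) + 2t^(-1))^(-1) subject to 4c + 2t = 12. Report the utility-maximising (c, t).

For CES with ρ = -1, MRS = (4/2)·(t/c)^2.
Tangency: set MRS = p_c/p_t = 4/2 = 2.
So (t/c)^2 = 1; taking the square root, t/c = 1, i.e. t = c.
Substitute into the budget 4·c + 2·t = 12: 6·c = 12, so c* = 2 and t* = 2.

c* = 2, t* = 2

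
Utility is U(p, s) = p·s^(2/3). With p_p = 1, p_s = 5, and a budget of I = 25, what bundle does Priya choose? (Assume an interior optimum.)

MU_p = s^(2/3) and MU_s = 2/3·p·s^(-1/3).
MRS = MU_p/MU_s = (1.5)·s/p.
Tangency: set MRS = p_p/p_s = 1/5 = 0.2.
So (1.5)·s/p = 0.2, i.e. s = (2/15)·p.
Substitute into the budget 1·p + 5·s = 25: (5/3)·p = 25, so p* = 15.
Then s* = (2/15)·15 = 2.

p* = 15, s* = 2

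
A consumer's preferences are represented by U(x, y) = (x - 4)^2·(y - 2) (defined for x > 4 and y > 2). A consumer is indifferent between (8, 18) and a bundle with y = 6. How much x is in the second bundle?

U(8, 18) = 256.
Set U(x, 6) = 256 and solve.
With y = 6: (6 − 2) = 4, so (x − 4)^2 = 256/4 = 64.
Taking the square root (with x > 4): x − 4 = 8, so x = 12.
Check: U(12, 6) = 256.

x = 12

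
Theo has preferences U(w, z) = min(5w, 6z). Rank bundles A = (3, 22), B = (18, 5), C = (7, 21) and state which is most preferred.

Bundle C

Evaluate utility at each bundle:
U(A) = 15.
U(B) = 30.
U(C) = 35.
Highest utility is C, so C ≻ B ≻ A.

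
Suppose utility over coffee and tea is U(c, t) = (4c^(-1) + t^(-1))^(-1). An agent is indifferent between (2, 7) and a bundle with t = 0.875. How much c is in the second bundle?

c = 4

U depends on (c, t) only through S = 4c^(-1) + t^(-1), so equal utility means equal S. At (2, 7): S = 15/7.
With t = 0.875: 0.875^(-1) = 8/7, so 4c^(-1) = 15/7 − 8/7 = 1, i.e. c^(-1) = 0.25.
Hence c = 1/0.25 = 4.
Check: U(4, 0.875) = 0.4667.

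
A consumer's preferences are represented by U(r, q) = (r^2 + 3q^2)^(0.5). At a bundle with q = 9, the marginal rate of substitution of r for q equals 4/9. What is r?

For CES with ρ = 2, MRS = (1/3)·(q/r)^(-1).
Setting (1/3)·(9/r)^(-1) = 4/9 gives (9/r)^(-1) = 4/3, so 9/r = 0.75 and r = 12.

r = 12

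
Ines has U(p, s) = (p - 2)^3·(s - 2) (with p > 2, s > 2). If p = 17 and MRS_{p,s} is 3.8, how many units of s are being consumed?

s = 21

MU_p = 3·(p−2)^2·(s−2), MU_s = (p−2)^3.
MRS = (3/1)·(s−2)/(p−2).
Substitute p = 17: MRS = (s − 2)/5. Setting this equal to 3.8 gives s − 2 = 3.8·5 = 19, so s = 21.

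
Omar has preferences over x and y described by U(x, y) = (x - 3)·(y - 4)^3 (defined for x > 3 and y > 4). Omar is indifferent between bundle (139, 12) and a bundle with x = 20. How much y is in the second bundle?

U(139, 12) = 69632.
Set U(20, y) = 69632 and solve.
With x = 20: (20 − 3) = 17, so (y − 4)^3 = 69632/17 = 4096.
Taking the cube root (with y > 4): y − 4 = 16, so y = 20.
Check: U(20, 20) = 69632.

y = 20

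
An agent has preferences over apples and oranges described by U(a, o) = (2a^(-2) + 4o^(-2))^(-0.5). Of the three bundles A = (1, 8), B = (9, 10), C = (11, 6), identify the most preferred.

Bundle B

Evaluate utility at each bundle:
U(A) = 0.696.
U(B) = 3.932.
U(C) = 2.799.
Highest utility is B, so B ≻ C ≻ A.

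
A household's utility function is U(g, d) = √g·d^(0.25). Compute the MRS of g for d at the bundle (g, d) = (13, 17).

MU_g = 0.5·g^(-0.5)·d^(0.25) and MU_d = 0.25·√g·d^(-0.75).
MRS = MU_g/MU_d = (2)·d/g.
At (13, 17): MRS = 34/13.
The indifference curve has slope −34/13 at this bundle.

MRS = 34/13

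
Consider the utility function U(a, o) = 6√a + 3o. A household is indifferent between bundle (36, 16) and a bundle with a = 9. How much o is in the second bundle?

o = 22

U(36, 16) = 84.
Set U(9, o) = 84 and solve.
With a = 9: √9 = 3, so 3o = 84 − 6·3 = 66 and o = 22.
Check: U(9, 22) = 84.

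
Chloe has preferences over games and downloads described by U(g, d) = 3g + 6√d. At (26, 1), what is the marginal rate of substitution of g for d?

MRS = 1

MU_g = 3, MU_d = 6/(2√d).
MRS = 3 ÷ (6/(2√d)).
At (26, 1): MRS = 1.
That is, one extra unit of g is worth 1 units of d at the margin.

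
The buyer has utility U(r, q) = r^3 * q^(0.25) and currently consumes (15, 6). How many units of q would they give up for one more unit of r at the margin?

MRS = 4.8

MU_r = 3·r^2·q^(0.25) and MU_q = 0.25·r^3·q^(-0.75).
MRS = MU_r/MU_q = (12)·q/r.
At (15, 6): MRS = 4.8.
The indifference curve has slope −4.8 at this bundle.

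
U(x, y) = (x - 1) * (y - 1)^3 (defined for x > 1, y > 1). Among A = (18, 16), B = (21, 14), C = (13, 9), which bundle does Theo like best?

Evaluate utility at each bundle:
U(A) = 57375.
U(B) = 43940.
U(C) = 6144.
Highest utility is A, so A ≻ B ≻ C.

Bundle A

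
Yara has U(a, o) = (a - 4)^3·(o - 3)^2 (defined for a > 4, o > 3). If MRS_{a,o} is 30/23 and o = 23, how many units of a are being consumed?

a = 27

MU_a = 3·(a−4)^2·(o−3)^2, MU_o = 2·(a−4)^3·(o−3).
MRS = (3/2)·(o−3)/(a−4).
Substitute o = 23: MRS = 30/(a − 4). Setting this equal to 30/23 gives a − 4 = 30/(30/23) = 23, so a = 27.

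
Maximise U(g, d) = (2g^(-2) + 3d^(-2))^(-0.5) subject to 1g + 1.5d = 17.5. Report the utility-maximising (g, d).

For CES with ρ = -2, MRS = (2/3)·(d/g)^3.
Tangency: set MRS = p_g/p_d = 1/1.5 = 2/3.
So (d/g)^3 = 1; taking the cube root, d/g = 1, i.e. d = g.
Substitute into the budget 1·g + 1.5·d = 17.5: 2.5·g = 17.5, so g* = 7 and d* = 7.

g* = 7, d* = 7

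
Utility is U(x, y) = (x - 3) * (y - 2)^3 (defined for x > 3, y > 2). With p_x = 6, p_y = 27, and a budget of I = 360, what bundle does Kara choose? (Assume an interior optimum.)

x* = 15, y* = 10

MU_x = (y−2)^3, MU_y = 3·(x−3)·(y−2)^2.
MRS = (1/3)·(y−2)/(x−3).
Tangency: set MRS = p_x/p_y = 6/27 = 2/9.
So (1/3)·(y − 2)/(x − 3) = 2/9, i.e. (y − 2) = (2/3)·(x − 3).
Rewrite the budget in excess-of-subsistence terms: 6·(x − 3) + 27·(y − 2) = 360 − 6·3 − 27·2 = 288.
Substituting, 24·(x − 3) = 288, so x − 3 = 12 and x* = 15.
Then y − 2 = (2/3)·12 = 8, so y* = 10.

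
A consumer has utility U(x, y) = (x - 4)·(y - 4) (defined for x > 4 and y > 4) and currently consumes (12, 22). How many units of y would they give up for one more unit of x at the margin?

MU_x = (y−4), MU_y = (x−4).
MRS = (y−4)/(x−4).
At (12, 22): MRS = 2.25.
That is, one extra unit of x is worth 2.25 units of y at the margin.

MRS = 2.25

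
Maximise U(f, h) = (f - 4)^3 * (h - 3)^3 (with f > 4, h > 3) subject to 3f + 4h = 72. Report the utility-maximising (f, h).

f* = 12, h* = 9

MU_f = 3·(f−4)^2·(h−3)^3, MU_h = 3·(f−4)^3·(h−3)^2.
MRS = (h−3)/(f−4).
Tangency: set MRS = p_f/p_h = 3/4 = 0.75.
So (h − 3)/(f − 4) = 0.75, i.e. (h − 3) = 0.75·(f − 4).
Rewrite the budget in excess-of-subsistence terms: 3·(f − 4) + 4·(h − 3) = 72 − 3·4 − 4·3 = 48.
Substituting, 6·(f − 4) = 48, so f − 4 = 8 and f* = 12.
Then h − 3 = 0.75·8 = 6, so h* = 9.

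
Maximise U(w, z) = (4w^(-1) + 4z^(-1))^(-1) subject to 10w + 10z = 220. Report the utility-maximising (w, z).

w* = 11, z* = 11

For CES with ρ = -1, MRS = (z/w)^2.
Tangency: set MRS = p_w/p_z = 10/10 = 1.
So (z/w)^2 = 1; taking the square root, z/w = 1, i.e. z = w.
Substitute into the budget 10·w + 10·z = 220: 20·w = 220, so w* = 11 and z* = 11.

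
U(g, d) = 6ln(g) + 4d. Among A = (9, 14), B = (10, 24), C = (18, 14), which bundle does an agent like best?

Bundle B

Evaluate utility at each bundle:
U(A) = 69.183.
U(B) = 109.816.
U(C) = 73.342.
Highest utility is B, so B ≻ C ≻ A.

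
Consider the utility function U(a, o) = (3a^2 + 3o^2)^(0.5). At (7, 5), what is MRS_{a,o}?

For CES with ρ = 2, MRS = (o/a)^(-1).
At (7, 5): MRS = 1.4.
That is, one extra unit of a is worth 1.4 units of o at the margin.

MRS = 1.4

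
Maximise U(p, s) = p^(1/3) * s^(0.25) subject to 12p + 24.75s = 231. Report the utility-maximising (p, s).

p* = 11, s* = 4

MU_p = 1/3·p^(-2/3)·s^(0.25) and MU_s = 0.25·p^(1/3)·s^(-0.75).
MRS = MU_p/MU_s = (4/3)·s/p.
Tangency: set MRS = p_p/p_s = 12/24.75 = 16/33.
So (4/3)·s/p = 16/33, i.e. s = (4/11)·p.
Substitute into the budget 12·p + 24.75·s = 231: 21·p = 231, so p* = 11.
Then s* = (4/11)·11 = 4.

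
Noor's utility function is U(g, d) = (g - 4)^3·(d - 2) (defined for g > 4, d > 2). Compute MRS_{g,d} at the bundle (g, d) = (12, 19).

MU_g = 3·(g−4)^2·(d−2), MU_d = (g−4)^3.
MRS = (3/1)·(d−2)/(g−4).
At (12, 19): MRS = 6.375.
So at (12, 19) the consumer would give up 6.375 units of d for one more unit of g.

MRS = 6.375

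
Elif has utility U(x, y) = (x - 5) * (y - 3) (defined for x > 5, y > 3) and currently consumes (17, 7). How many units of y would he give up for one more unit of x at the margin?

MRS = 1/3

MU_x = (y−3), MU_y = (x−5).
MRS = (y−3)/(x−5).
At (17, 7): MRS = 1/3.
So at (17, 7) the consumer would give up 1/3 units of y for one more unit of x.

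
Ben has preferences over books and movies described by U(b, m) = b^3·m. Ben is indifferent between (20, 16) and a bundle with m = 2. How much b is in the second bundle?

b = 40

U(20, 16) = 128000.
Set U(b, 2) = 128000 and solve.
With m = 2: b^3 = 128000/2 = 64000; taking the cube root, b = 40.
Check: U(40, 2) = 128000.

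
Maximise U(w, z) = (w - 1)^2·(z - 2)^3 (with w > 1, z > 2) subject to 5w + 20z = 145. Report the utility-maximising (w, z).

w* = 9, z* = 5

MU_w = 2·(w−1)·(z−2)^3, MU_z = 3·(w−1)^2·(z−2)^2.
MRS = (2/3)·(z−2)/(w−1).
Tangency: set MRS = p_w/p_z = 5/20 = 0.25.
So (2/3)·(z − 2)/(w − 1) = 0.25, i.e. (z − 2) = 0.375·(w − 1).
Rewrite the budget in excess-of-subsistence terms: 5·(w − 1) + 20·(z − 2) = 145 − 5·1 − 20·2 = 100.
Substituting, 12.5·(w − 1) = 100, so w − 1 = 8 and w* = 9.
Then z − 2 = 0.375·8 = 3, so z* = 5.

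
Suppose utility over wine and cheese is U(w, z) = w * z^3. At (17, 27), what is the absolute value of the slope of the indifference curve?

MRS = 9/17

MU_w = z^3 and MU_z = 3·w·z^2.
MRS = MU_w/MU_z = (1/3)·z/w.
At (17, 27): MRS = 9/17.
That is, one extra unit of w is worth 9/17 units of z at the margin.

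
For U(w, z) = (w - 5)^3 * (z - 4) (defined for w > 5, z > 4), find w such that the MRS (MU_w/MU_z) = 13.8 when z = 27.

w = 10

MU_w = 3·(w−5)^2·(z−4), MU_z = (w−5)^3.
MRS = (3/1)·(z−4)/(w−5).
Substitute z = 27: MRS = 69/(w − 5). Setting this equal to 13.8 gives w − 5 = 69/13.8 = 5, so w = 10.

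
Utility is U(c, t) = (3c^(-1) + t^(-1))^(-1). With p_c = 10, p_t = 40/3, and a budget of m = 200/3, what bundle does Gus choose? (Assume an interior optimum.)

For CES with ρ = -1, MRS = (3/1)·(t/c)^2.
Tangency: set MRS = p_c/p_t = 10/(40/3) = 0.75.
So (t/c)^2 = 0.25; taking the square root, t/c = 0.5, i.e. t = 0.5·c.
Substitute into the budget 10·c + (40/3)·t = 200/3: (50/3)·c = 200/3, so c* = 4 and t* = 0.5·4 = 2.

c* = 4, t* = 2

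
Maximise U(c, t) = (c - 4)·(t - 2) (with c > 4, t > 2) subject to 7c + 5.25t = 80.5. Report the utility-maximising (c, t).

MU_c = (t−2), MU_t = (c−4).
MRS = (t−2)/(c−4).
Tangency: set MRS = p_c/p_t = 7/5.25 = 4/3.
So (t − 2)/(c − 4) = 4/3, i.e. (t − 2) = (4/3)·(c − 4).
Rewrite the budget in excess-of-subsistence terms: 7·(c − 4) + 5.25·(t − 2) = 80.5 − 7·4 − 5.25·2 = 42.
Substituting, 14·(c − 4) = 42, so c − 4 = 3 and c* = 7.
Then t − 2 = (4/3)·3 = 4, so t* = 6.

c* = 7, t* = 6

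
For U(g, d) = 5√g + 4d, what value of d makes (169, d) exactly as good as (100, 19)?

d = 15.25

U(100, 19) = 126.
Set U(169, d) = 126 and solve.
With g = 169: √169 = 13, so 4d = 126 − 5·13 = 61 and d = 15.25.
Check: U(169, 15.25) = 126.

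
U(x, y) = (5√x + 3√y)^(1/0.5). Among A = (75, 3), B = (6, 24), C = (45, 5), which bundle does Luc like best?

Evaluate utility at each bundle:
U(A) = 2352.000.
U(B) = 726.000.
U(C) = 1620.000.
Highest utility is A, so A ≻ C ≻ B.

Bundle A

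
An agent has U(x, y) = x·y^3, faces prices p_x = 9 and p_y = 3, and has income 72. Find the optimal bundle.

x* = 2, y* = 18

MU_x = y^3 and MU_y = 3·x·y^2.
MRS = MU_x/MU_y = (1/3)·y/x.
Tangency: set MRS = p_x/p_y = 9/3 = 3.
So (1/3)·y/x = 3, i.e. y = 9·x.
Substitute into the budget 9·x + 3·y = 72: 36·x = 72, so x* = 2.
Then y* = 9·2 = 18.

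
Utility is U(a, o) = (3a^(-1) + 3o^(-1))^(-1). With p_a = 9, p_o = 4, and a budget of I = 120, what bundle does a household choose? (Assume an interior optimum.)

a* = 8, o* = 12

For CES with ρ = -1, MRS = (o/a)^2.
Tangency: set MRS = p_a/p_o = 9/4 = 2.25.
So (o/a)^2 = 2.25; taking the square root, o/a = 1.5, i.e. o = 1.5·a.
Substitute into the budget 9·a + 4·o = 120: 15·a = 120, so a* = 8 and o* = 1.5·8 = 12.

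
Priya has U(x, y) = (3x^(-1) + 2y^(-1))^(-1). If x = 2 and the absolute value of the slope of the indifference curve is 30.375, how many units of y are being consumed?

For CES with ρ = -1, MRS = (3/2)·(y/x)^2.
Setting (3/2)·(y/2)^2 = 30.375 gives (y/2)^2 = 20.25, so y/2 = 4.5 and y = 9.

y = 9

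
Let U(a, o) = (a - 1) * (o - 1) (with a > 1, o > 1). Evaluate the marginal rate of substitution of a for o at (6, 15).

MU_a = (o−1), MU_o = (a−1).
MRS = (o−1)/(a−1).
At (6, 15): MRS = 2.8.
So at (6, 15) the consumer would give up 2.8 units of o for one more unit of a.

MRS = 2.8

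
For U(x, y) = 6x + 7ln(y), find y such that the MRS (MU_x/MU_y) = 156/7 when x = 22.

y = 26

MU_x = 6, MU_y = 7/y.
MRS = 6 ÷ (7/y).
MRS depends only on y: (6/7)·y = 156/7 ⇒ y = (156/7)/(6/7) = 26.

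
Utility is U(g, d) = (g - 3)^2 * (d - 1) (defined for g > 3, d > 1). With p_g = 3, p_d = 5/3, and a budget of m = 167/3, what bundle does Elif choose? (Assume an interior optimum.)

g* = 13, d* = 10

MU_g = 2·(g−3)·(d−1), MU_d = (g−3)^2.
MRS = (2/1)·(d−1)/(g−3).
Tangency: set MRS = p_g/p_d = 3/(5/3) = 1.8.
So (2/1)·(d − 1)/(g − 3) = 1.8, i.e. (d − 1) = 0.9·(g − 3).
Rewrite the budget in excess-of-subsistence terms: 3·(g − 3) + (5/3)·(d − 1) = 167/3 − 3·3 − (5/3)·1 = 45.
Substituting, 4.5·(g − 3) = 45, so g − 3 = 10 and g* = 13.
Then d − 1 = 0.9·10 = 9, so d* = 10.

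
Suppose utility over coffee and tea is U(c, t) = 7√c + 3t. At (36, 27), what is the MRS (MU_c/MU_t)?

MU_c = 7/(2√c), MU_t = 3.
MRS = 7/(2√c) ÷ 3.
At (36, 27): MRS = 7/36.
So at (36, 27) the consumer would give up 7/36 units of t for one more unit of c.

MRS = 7/36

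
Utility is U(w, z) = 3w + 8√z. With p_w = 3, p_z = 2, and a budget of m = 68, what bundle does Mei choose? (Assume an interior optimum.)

MU_w = 3, MU_z = 8/(2√z).
MRS = 3 ÷ (8/(2√z)).
Tangency: set MRS = p_w/p_z = 3/2 = 1.5.
MRS depends only on z: 0.75·√z = 1.5 ⇒ √z = 1.5/0.75 = 2 ⇒ z* = 4.
From the budget, 3·w = 68 − 2·4 = 60, so w* = 20.

w* = 20, z* = 4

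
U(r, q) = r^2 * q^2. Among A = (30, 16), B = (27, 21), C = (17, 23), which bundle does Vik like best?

Evaluate utility at each bundle:
U(A) = 230400.
U(B) = 321489.
U(C) = 152881.
Highest utility is B, so B ≻ A ≻ C.

Bundle B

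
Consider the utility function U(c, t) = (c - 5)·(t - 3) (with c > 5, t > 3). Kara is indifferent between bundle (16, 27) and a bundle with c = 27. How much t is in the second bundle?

U(16, 27) = 264.
Set U(27, t) = 264 and solve.
With c = 27: (27 − 5) = 22, so (t − 3) = 264/22 = 12.
So t = 3 + 12 = 15.
Check: U(27, 15) = 264.

t = 15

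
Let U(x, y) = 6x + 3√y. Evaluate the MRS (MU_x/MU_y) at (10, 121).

MU_x = 6, MU_y = 3/(2√y).
MRS = 6 ÷ (3/(2√y)).
At (10, 121): MRS = 44.
The indifference curve has slope −44 at this bundle.

MRS = 44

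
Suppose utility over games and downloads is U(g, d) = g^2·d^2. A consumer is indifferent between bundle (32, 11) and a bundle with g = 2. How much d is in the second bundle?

d = 176

U(32, 11) = 123904.
Set U(2, d) = 123904 and solve.
With g = 2: 2^2 = 4, so d^2 = 123904/4 = 30976; taking the square root, d = 176.
Check: U(2, 176) = 123904.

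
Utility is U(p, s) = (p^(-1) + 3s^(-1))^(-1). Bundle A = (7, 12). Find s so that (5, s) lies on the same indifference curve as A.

s = 140/9

U depends on (p, s) only through S = p^(-1) + 3s^(-1), so equal utility means equal S. At (7, 12): S = 11/28.
With p = 5: 5^(-1) = 0.2, so 3s^(-1) = 11/28 − 0.2 = 27/140, i.e. s^(-1) = 9/140.
Hence s = 1/(9/140) = 140/9.
Check: U(5, 140/9) = 2.5455.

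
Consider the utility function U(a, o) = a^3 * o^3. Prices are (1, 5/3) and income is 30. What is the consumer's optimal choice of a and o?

a* = 15, o* = 9

MU_a = 3·a^2·o^3 and MU_o = 3·a^3·o^2.
MRS = MU_a/MU_o = o/a.
Tangency: set MRS = p_a/p_o = 1/(5/3) = 0.6.
So o/a = 0.6, i.e. o = 0.6·a.
Substitute into the budget 1·a + (5/3)·o = 30: 2·a = 30, so a* = 15.
Then o* = 0.6·15 = 9.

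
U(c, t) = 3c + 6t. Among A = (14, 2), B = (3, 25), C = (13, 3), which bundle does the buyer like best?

Bundle B

Evaluate utility at each bundle:
U(A) = 54.
U(B) = 159.
U(C) = 57.
Highest utility is B, so B ≻ C ≻ A.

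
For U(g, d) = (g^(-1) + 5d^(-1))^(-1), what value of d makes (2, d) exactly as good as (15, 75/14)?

U depends on (g, d) only through S = g^(-1) + 5d^(-1), so equal utility means equal S. At (15, 75/14): S = 1.
With g = 2: 2^(-1) = 0.5, so 5d^(-1) = 1 − 0.5 = 0.5, i.e. d^(-1) = 0.1.
Hence d = 1/0.1 = 10.
Check: U(2, 10) = 1.

d = 10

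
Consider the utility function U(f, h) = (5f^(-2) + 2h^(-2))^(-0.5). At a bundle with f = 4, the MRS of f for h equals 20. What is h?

h = 8

For CES with ρ = -2, MRS = (5/2)·(h/f)^3.
Setting (5/2)·(h/4)^3 = 20 gives (h/4)^3 = 8, so h/4 = 2 and h = 8.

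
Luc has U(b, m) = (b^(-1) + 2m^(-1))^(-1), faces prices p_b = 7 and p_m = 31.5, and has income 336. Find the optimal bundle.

For CES with ρ = -1, MRS = (1/2)·(m/b)^2.
Tangency: set MRS = p_b/p_m = 7/31.5 = 2/9.
So (m/b)^2 = 4/9; taking the square root, m/b = 2/3, i.e. m = (2/3)·b.
Substitute into the budget 7·b + 31.5·m = 336: 28·b = 336, so b* = 12 and m* = (2/3)·12 = 8.

b* = 12, m* = 8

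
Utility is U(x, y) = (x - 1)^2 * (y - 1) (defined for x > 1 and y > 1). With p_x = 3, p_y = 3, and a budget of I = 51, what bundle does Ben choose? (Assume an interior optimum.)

MU_x = 2·(x−1)·(y−1), MU_y = (x−1)^2.
MRS = (2/1)·(y−1)/(x−1).
Tangency: set MRS = p_x/p_y = 3/3 = 1.
So (2/1)·(y − 1)/(x − 1) = 1, i.e. (y − 1) = 0.5·(x − 1).
Rewrite the budget in excess-of-subsistence terms: 3·(x − 1) + 3·(y − 1) = 51 − 3·1 − 3·1 = 45.
Substituting, 4.5·(x − 1) = 45, so x − 1 = 10 and x* = 11.
Then y − 1 = 0.5·10 = 5, so y* = 6.

x* = 11, y* = 6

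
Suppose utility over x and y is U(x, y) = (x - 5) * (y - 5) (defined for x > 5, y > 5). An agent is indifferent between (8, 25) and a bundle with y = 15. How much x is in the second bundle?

x = 11

U(8, 25) = 60.
Set U(x, 15) = 60 and solve.
With y = 15: (15 − 5) = 10, so (x − 5) = 60/10 = 6.
So x = 5 + 6 = 11.
Check: U(11, 15) = 60.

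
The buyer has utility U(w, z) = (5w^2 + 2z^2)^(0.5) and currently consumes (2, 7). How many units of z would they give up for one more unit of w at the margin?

MRS = 5/7

For CES with ρ = 2, MRS = (5/2)·(z/w)^(-1).
At (2, 7): MRS = 5/7.
The indifference curve has slope −5/7 at this bundle.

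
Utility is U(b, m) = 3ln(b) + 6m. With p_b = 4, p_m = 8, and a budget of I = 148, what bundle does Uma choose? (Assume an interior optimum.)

b* = 1, m* = 18

MU_b = 3/b, MU_m = 6.
MRS = 3/b ÷ 6.
Tangency: set MRS = p_b/p_m = 4/8 = 0.5.
MRS depends only on b: 0.5/b = 0.5 ⇒ b* = 0.5/0.5 = 1.
From the budget, 8·m = 148 − 4·1 = 144, so m* = 18.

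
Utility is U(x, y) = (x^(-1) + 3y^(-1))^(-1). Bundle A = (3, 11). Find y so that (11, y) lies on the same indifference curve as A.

y = 99/17

U depends on (x, y) only through S = x^(-1) + 3y^(-1), so equal utility means equal S. At (3, 11): S = 20/33.
With x = 11: 11^(-1) = 1/11, so 3y^(-1) = 20/33 − 1/11 = 17/33, i.e. y^(-1) = 17/99.
Hence y = 1/(17/99) = 99/17.
Check: U(11, 99/17) = 1.65.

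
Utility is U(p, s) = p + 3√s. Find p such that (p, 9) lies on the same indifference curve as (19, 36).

U(19, 36) = 37.
Set U(p, 9) = 37 and solve.
With s = 9: √9 = 3, so p = 37 − 3·3 = 28.
Check: U(28, 9) = 37.

p = 28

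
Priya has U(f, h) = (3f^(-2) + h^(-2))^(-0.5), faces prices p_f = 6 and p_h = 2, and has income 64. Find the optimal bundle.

For CES with ρ = -2, MRS = (3/1)·(h/f)^3.
Tangency: set MRS = p_f/p_h = 6/2 = 3.
So (h/f)^3 = 1; taking the cube root, h/f = 1, i.e. h = f.
Substitute into the budget 6·f + 2·h = 64: 8·f = 64, so f* = 8 and h* = 8.

f* = 8, h* = 8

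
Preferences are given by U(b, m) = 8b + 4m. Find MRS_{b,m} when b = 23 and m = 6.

MRS = 2

MU_b = 8, MU_m = 4, so MRS = 8/4 = 2 at every bundle.
At (23, 6): MRS = 2.
So at (23, 6) the consumer would give up 2 units of m for one more unit of b.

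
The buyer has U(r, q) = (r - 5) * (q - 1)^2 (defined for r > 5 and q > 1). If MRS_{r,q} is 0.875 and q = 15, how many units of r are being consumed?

r = 13

MU_r = (q−1)^2, MU_q = 2·(r−5)·(q−1).
MRS = (1/2)·(q−1)/(r−5).
Substitute q = 15: MRS = 7/(r − 5). Setting this equal to 0.875 gives r − 5 = 7/0.875 = 8, so r = 13.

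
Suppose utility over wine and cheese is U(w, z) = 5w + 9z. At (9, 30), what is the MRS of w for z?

MRS = 5/9

MU_w = 5, MU_z = 9, so MRS = 5/9 at every bundle.
At (9, 30): MRS = 5/9.
So at (9, 30) the consumer would give up 5/9 units of z for one more unit of w.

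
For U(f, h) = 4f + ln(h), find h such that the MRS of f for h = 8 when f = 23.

MU_f = 4, MU_h = 1/h.
MRS = 4 ÷ (1/h).
MRS depends only on h: 4·h = 8 ⇒ h = 8/4 = 2.

h = 2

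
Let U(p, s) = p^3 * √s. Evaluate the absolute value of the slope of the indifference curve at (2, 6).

MU_p = 3·p^2·√s and MU_s = 0.5·p^3·s^(-0.5).
MRS = MU_p/MU_s = (6)·s/p.
At (2, 6): MRS = 18.
That is, one extra unit of p is worth 18 units of s at the margin.

MRS = 18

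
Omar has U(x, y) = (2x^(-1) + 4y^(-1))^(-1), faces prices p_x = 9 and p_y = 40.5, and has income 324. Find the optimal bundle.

x* = 9, y* = 6

For CES with ρ = -1, MRS = (2/4)·(y/x)^2.
Tangency: set MRS = p_x/p_y = 9/40.5 = 2/9.
So (y/x)^2 = 4/9; taking the square root, y/x = 2/3, i.e. y = (2/3)·x.
Substitute into the budget 9·x + 40.5·y = 324: 36·x = 324, so x* = 9 and y* = (2/3)·9 = 6.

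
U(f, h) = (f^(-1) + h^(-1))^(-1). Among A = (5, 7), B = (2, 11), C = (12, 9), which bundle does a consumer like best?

Bundle C

Evaluate utility at each bundle:
U(A) = 2.917.
U(B) = 1.692.
U(C) = 5.143.
Highest utility is C, so C ≻ A ≻ B.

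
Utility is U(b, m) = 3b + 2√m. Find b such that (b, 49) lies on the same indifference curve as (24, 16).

U(24, 16) = 80.
Set U(b, 49) = 80 and solve.
With m = 49: √49 = 7, so 3b = 80 − 2·7 = 66 and b = 22.
Check: U(22, 49) = 80.

b = 22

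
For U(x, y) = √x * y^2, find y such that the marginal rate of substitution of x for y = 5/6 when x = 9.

y = 30

MU_x = 0.5·x^(-0.5)·y^2 and MU_y = 2·√x·y.
MRS = MU_x/MU_y = (0.25)·y/x.
Substitute x = 9: MRS = y/36. Setting y/36 = 5/6 gives y = (5/6)·36 = 30.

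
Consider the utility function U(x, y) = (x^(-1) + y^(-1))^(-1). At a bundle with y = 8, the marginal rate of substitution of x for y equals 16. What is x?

For CES with ρ = -1, MRS = (y/x)^2.
Setting (8/x)^2 = 16 gives 8/x = 4 and x = 2.

x = 2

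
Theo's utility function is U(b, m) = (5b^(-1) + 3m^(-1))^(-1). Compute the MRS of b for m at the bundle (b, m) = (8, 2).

MRS = 5/48

For CES with ρ = -1, MRS = (5/3)·(m/b)^2.
At (8, 2): MRS = 5/48.
That is, one extra unit of b is worth 5/48 units of m at the margin.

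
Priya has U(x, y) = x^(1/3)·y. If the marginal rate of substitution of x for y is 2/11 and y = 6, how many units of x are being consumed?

MU_x = 1/3·x^(-2/3)·y and MU_y = x^(1/3).
MRS = MU_x/MU_y = (1/3)·y/x.
Substitute y = 6: MRS = 2/x. Setting 2/x = 2/11 gives x = 2/(2/11) = 11.

x = 11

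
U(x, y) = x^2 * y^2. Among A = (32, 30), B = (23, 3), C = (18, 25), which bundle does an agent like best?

Bundle A

Evaluate utility at each bundle:
U(A) = 921600.
U(B) = 4761.
U(C) = 202500.
Highest utility is A, so A ≻ C ≻ B.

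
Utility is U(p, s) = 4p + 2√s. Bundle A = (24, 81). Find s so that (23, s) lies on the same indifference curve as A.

s = 121

U(24, 81) = 114.
Set U(23, s) = 114 and solve.
With p = 23: 2√s = 114 − 4·23 = 22, so √s = 11 and s = 121.
Check: U(23, 121) = 114.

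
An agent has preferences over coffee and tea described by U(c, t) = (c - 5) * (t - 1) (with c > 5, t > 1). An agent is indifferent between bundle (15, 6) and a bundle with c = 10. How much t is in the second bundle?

U(15, 6) = 50.
Set U(10, t) = 50 and solve.
With c = 10: (10 − 5) = 5, so (t − 1) = 50/5 = 10.
So t = 1 + 10 = 11.
Check: U(10, 11) = 50.

t = 11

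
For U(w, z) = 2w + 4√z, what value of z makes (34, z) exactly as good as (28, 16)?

U(28, 16) = 72.
Set U(34, z) = 72 and solve.
With w = 34: 4√z = 72 − 2·34 = 4, so √z = 1 and z = 1.
Check: U(34, 1) = 72.

z = 1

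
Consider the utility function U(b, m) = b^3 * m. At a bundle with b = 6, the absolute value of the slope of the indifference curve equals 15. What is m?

m = 30

MU_b = 3·b^2·m and MU_m = b^3.
MRS = MU_b/MU_m = (3/1)·m/b.
Substitute b = 6: MRS = m/2. Setting m/2 = 15 gives m = 15·2 = 30.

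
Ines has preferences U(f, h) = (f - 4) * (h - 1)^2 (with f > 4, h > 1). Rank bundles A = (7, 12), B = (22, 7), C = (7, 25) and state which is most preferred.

Bundle C

Evaluate utility at each bundle:
U(A) = 363.
U(B) = 648.
U(C) = 1728.
Highest utility is C, so C ≻ B ≻ A.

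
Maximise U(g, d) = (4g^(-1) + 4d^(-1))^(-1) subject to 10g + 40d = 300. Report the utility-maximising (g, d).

For CES with ρ = -1, MRS = (d/g)^2.
Tangency: set MRS = p_g/p_d = 10/40 = 0.25.
So (d/g)^2 = 0.25; taking the square root, d/g = 0.5, i.e. d = 0.5·g.
Substitute into the budget 10·g + 40·d = 300: 30·g = 300, so g* = 10 and d* = 0.5·10 = 5.

g* = 10, d* = 5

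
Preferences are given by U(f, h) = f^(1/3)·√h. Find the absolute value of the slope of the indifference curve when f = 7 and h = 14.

MU_f = 1/3·f^(-2/3)·√h and MU_h = 0.5·f^(1/3)·h^(-0.5).
MRS = MU_f/MU_h = (2/3)·h/f.
At (7, 14): MRS = 4/3.
So at (7, 14) the consumer would give up 4/3 units of h for one more unit of f.

MRS = 4/3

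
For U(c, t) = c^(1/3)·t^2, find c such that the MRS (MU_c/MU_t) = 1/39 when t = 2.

MU_c = 1/3·c^(-2/3)·t^2 and MU_t = 2·c^(1/3)·t.
MRS = MU_c/MU_t = (1/6)·t/c.
Substitute t = 2: MRS = (1/3)/c. Setting (1/3)/c = 1/39 gives c = (1/3)/(1/39) = 13.

c = 13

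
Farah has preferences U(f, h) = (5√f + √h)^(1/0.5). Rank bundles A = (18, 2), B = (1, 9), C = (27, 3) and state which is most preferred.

Bundle C

Evaluate utility at each bundle:
U(A) = 512.000.
U(B) = 64.000.
U(C) = 768.000.
Highest utility is C, so C ≻ A ≻ B.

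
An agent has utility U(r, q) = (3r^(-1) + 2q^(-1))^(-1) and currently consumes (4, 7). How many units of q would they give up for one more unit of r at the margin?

MRS = 147/32

For CES with ρ = -1, MRS = (3/2)·(q/r)^2.
At (4, 7): MRS = 147/32.
The indifference curve has slope −147/32 at this bundle.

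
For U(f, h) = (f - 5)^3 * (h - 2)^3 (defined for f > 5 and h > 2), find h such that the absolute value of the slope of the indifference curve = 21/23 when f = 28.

h = 23

MU_f = 3·(f−5)^2·(h−2)^3, MU_h = 3·(f−5)^3·(h−2)^2.
MRS = (h−2)/(f−5).
Substitute f = 28: MRS = (h − 2)/23. Setting this equal to 21/23 gives h − 2 = (21/23)·23 = 21, so h = 23.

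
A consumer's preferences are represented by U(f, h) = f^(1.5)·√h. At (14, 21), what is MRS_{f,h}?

MRS = 4.5

MU_f = 1.5·√f·√h and MU_h = 0.5·f^(1.5)·h^(-0.5).
MRS = MU_f/MU_h = (3)·h/f.
At (14, 21): MRS = 4.5.
The indifference curve has slope −4.5 at this bundle.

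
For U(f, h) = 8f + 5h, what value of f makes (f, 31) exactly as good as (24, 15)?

f = 14

U(24, 15) = 267.
Set U(f, 31) = 267 and solve.
8f + 5·31 = 267 ⇒ 8f = 112 ⇒ f = 14.
Check: U(14, 31) = 267.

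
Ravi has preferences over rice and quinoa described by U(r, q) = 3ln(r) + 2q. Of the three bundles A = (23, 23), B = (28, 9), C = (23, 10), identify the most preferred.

Bundle A

Evaluate utility at each bundle:
U(A) = 55.406.
U(B) = 27.997.
U(C) = 29.406.
Highest utility is A, so A ≻ C ≻ B.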